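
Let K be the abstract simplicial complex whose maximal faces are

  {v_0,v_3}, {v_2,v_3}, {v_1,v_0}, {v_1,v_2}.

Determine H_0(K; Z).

K has 4 vertices, 4 edges.
rank ∂_0 = 0, rank ∂_1 = 3 ⇒ b_0 = 4 − 0 − 3 = 1; all invariant factors of ∂_1 are 1 so no torsion. So H_0 ≅ Z.

H_0 = Z.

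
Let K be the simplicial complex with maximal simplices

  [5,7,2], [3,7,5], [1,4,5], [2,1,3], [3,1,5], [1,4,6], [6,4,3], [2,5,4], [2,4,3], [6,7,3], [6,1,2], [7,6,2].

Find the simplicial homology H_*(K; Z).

Order the vertices as 1 < 2 < 3 < 4 < 5 < 6 < 7. Listing each simplex with vertices in this order, K has dimension 2 with simplices:

  0-simplices (7): [1], [2], [3], [4], [5], [6], [7]
  1-simplices (18): [1,2], [1,3], [1,4], [1,5], [1,6], [2,3], [2,4], [2,5], [2,6], [2,7], [3,4], [3,5], [3,6], [3,7], [4,5], [4,6], [5,7], [6,7]
  2-simplices (12): [1,2,3], [1,2,6], [1,3,5], [1,4,5], [1,4,6], [2,3,4], [2,4,5], [2,5,7], [2,6,7], [3,4,6], [3,5,7], [3,6,7]

giving chain groups C_0 ≅ Z^7, C_1 ≅ Z^18, C_2 ≅ Z^12.

Boundary ∂_1: C_1 → C_0 maps an edge to its endpoints' difference, ∂[p,q] = q − p. For instance
  ∂[5,7] = [7] − [5].
The 7×18 boundary matrix has rank 6 and Smith normal form diag(1,1,1,1,1,1).

Boundary ∂_2: C_2 → C_1 maps a triangle to the signed sum of its edges. For instance
  ∂[3,5,7] = [5,7] − [3,7] + [3,5],
  ∂[2,5,7] = [5,7] − [2,7] + [2,5].
As a 18×12 matrix over Z this has rank 12, with invariant factors (1,1,1,1,1,1,1,1,1,1,1,2).

Reading off H_k = ker ∂_k / im ∂_{k+1}:

  H_0: rank C_0 − rank ∂_1 = 7 − 6 = 1, and the invariant factors of ∂_1 are all 1, so H_0 ≅ Z.
  H_1: rank ker ∂_1 − rank ∂_2 = (18 − 6) − 12 = 0, and ∂_2 has invariant factor 2 > 1, so H_1 ≅ Z/2.
  H_2: rank ker ∂_2 − rank ∂_3 = (12 − 12) − 0 = 0, and there is no ∂_3, so H_2 ≅ 0.

H_0 = Z,  H_1 = Z/2,  H_2 = 0.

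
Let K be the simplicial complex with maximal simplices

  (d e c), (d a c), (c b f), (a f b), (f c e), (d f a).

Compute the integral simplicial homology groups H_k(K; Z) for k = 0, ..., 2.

Take the total order a < b < c < d < e < f on the vertex set. Then K (dimension 2) consists of the simplices:

  0-simplices (6): a, b, c, d, e, f
  1-simplices (12): ab, ac, ad, af, bc, bf, cd, ce, cf, de, df, ef
  2-simplices (6): abf, acd, adf, bcf, cde, cef

so the chain groups are C_0 ≅ Z^6, C_1 ≅ Z^12, C_2 ≅ Z^6.

The boundary map ∂_1: C_1 → C_0 sends each edge [p,q] (with p < q) to q − p.
The 6×12 boundary matrix has rank 5 and Smith normal form diag(1,1,1,1,1).

The boundary map ∂_2: C_2 → C_1 maps a triangle to the signed sum of its edges. For instance
  ∂adf = df − af + ad,
  ∂cde = de − ce + cd.
This gives a 12×6 integer matrix of rank 6; reducing to Smith normal form yields diagonal entries (1,1,1,1,1,1).

Computing H_k = (kernel of ∂_k) / (image of ∂_{k+1}):

  H_0: rank C_0 − rank ∂_1 = 6 − 5 = 1, and the invariant factors of ∂_1 are all 1, so H_0 ≅ Z.
  H_1: rank ker ∂_1 − rank ∂_2 = (12 − 5) − 6 = 1, and the invariant factors of ∂_2 are all 1, so H_1 ≅ Z.
  H_2: rank ker ∂_2 − rank ∂_3 = (6 − 6) − 0 = 0, and there is no ∂_3, so H_2 ≅ 0.

H_0 ≅ Z,  H_1 ≅ Z,  H_2 = 0.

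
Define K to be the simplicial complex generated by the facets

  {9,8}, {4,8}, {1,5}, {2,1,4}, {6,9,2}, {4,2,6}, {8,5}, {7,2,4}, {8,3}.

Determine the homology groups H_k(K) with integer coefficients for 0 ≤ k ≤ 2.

Take the total order 1 < 2 < 3 < 4 < 5 < 6 < 7 < 8 < 9 on the vertex set. Then K (dimension 2) consists of the simplices:

  0-simplices (9): [1], [2], [3], [4], [5], [6], [7], [8], [9]
  1-simplices (14): [1,2], [1,4], [1,5], [2,4], [2,6], [2,7], [2,9], [3,8], [4,6], [4,7], [4,8], [5,8], [6,9], [8,9]
  2-simplices (4): [1,2,4], [2,4,6], [2,4,7], [2,6,9]

Hence C_0 ≅ Z^9, C_1 ≅ Z^14, C_2 ≅ Z^4.

∂_1: C_1 → C_0 sends each edge [p,q] (with p < q) to q − p.
This gives a 9×14 integer matrix of rank 8; reducing to Smith normal form yields diagonal entries (1,1,1,1,1,1,1,1).

Boundary ∂_2: C_2 → C_1 maps a triangle to the signed sum of its edges. For instance
  ∂[2,4,6] = [4,6] − [2,6] + [2,4],
  ∂[2,6,9] = [6,9] − [2,9] + [2,6].
This gives a 14×4 integer matrix of rank 4; reducing to Smith normal form yields diagonal entries (1,1,1,1).

Reading off H_k = ker ∂_k / im ∂_{k+1}:

  H_0: rank C_0 − rank ∂_1 = 9 − 8 = 1, and the invariant factors of ∂_1 are all 1, so H_0 ≅ Z.
  H_1: rank ker ∂_1 − rank ∂_2 = (14 − 8) − 4 = 2, and the invariant factors of ∂_2 are all 1, so H_1 ≅ Z^2.
  H_2: rank ker ∂_2 − rank ∂_3 = (4 − 4) − 0 = 0, and there is no ∂_3, so H_2 ≅ 0.

As a check, the Euler characteristic is 9 − 14 + 4 = -1, which agrees with 1 − 2 + 0 = -1.

H_0 ≅ Z,  H_1 ≅ Z^2,  H_2 = 0.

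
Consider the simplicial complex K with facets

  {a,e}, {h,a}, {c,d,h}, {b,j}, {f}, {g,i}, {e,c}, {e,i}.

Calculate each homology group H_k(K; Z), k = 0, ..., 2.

K has 10 vertices, 9 edges, 1 triangle.
rank ∂_0 = 0, rank ∂_1 = 7 ⇒ b_0 = 10 − 0 − 7 = 3; all invariant factors of ∂_1 are 1 so no torsion. So H_0 = Z^3.
rank ∂_1 = 7, rank ∂_2 = 1 ⇒ b_1 = 9 − 7 − 1 = 1; all invariant factors of ∂_2 are 1 so no torsion. So H_1 = Z.
rank ∂_2 = 1, rank ∂_3 = 0 ⇒ b_2 = 1 − 1 − 0 = 0. So H_2 = 0.

H_0 ≅ Z^3,  H_1 ≅ Z,  H_2 = 0.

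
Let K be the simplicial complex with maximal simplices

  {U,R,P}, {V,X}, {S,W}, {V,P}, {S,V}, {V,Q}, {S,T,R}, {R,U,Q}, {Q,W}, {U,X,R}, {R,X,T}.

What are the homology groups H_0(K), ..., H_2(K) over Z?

K has 9 vertices, 17 edges, 5 triangles.
rank ∂_0 = 0, rank ∂_1 = 8 ⇒ b_0 = 9 − 0 − 8 = 1; all invariant factors of ∂_1 are 1 so no torsion. So H_0 = Z.
rank ∂_1 = 8, rank ∂_2 = 5 ⇒ b_1 = 17 − 8 − 5 = 4; all invariant factors of ∂_2 are 1 so no torsion. So H_1 = Z^4.
rank ∂_2 = 5, rank ∂_3 = 0 ⇒ b_2 = 5 − 5 − 0 = 0. So H_2 = 0.

H_0 ≅ Z,  H_1 ≅ Z^4,  H_2 = 0.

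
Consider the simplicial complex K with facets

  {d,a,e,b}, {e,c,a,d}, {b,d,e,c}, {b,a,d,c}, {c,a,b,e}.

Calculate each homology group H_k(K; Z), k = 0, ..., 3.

Order the vertices as a < b < c < d < e. Listing each simplex with vertices in this order, K has dimension 3 with simplices:

  0-simplices (5): a, b, c, d, e
  1-simplices (10): ab, ac, ad, ae, bc, bd, be, cd, ce, de
  2-simplices (10): abc, abd, abe, acd, ace, ade, bcd, bce, bde, cde
  3-simplices (5): abcd, abce, abde, acde, bcde

so the chain groups are C_0 ≅ Z^5, C_1 ≅ Z^10, C_2 ≅ Z^10, C_3 ≅ Z^5.

The boundary map ∂_1: C_1 → C_0 maps an edge to its endpoints' difference, ∂[p,q] = q − p.
This gives a 5×10 integer matrix of rank 4; reducing to Smith normal form yields diagonal entries (1,1,1,1).

The boundary map ∂_2: C_2 → C_1 sends each 2-simplex [p,q,r] to [q,r] − [p,r] + [p,q]. For instance
  ∂abd = bd − ad + ab,
  ∂abc = bc − ac + ab.
This gives a 10×10 integer matrix of rank 6; reducing to Smith normal form yields diagonal entries (1,1,1,1,1,1).

The boundary map ∂_3: C_3 → C_2 sends each 3-simplex σ to the alternating sum Σ_i (−1)^i (σ with its i-th vertex removed). For instance
  ∂abce = bce − ace + abe − abc,
  ∂abde = bde − ade + abe − abd.
This gives a 10×5 integer matrix of rank 4; reducing to Smith normal form yields diagonal entries (1,1,1,1).

From H_k ≅ ker(∂_k) / im(∂_{k+1}) we obtain:

  H_0: rank C_0 − rank ∂_1 = 5 − 4 = 1, and the invariant factors of ∂_1 are all 1, so H_0 ≅ Z.
  H_1: rank ker ∂_1 − rank ∂_2 = (10 − 4) − 6 = 0, and the invariant factors of ∂_2 are all 1, so H_1 ≅ 0.
  H_2: rank ker ∂_2 − rank ∂_3 = (10 − 6) − 4 = 0, and the invariant factors of ∂_3 are all 1, so H_2 ≅ 0.
  H_3: rank ker ∂_3 − rank ∂_4 = (5 − 4) − 0 = 1, and there is no ∂_4, so H_3 ≅ Z.

As a check, the Euler characteristic is 5 − 10 + 10 − 5 = 0, which agrees with 1 − 0 + 0 − 1 = 0.

H_0 = Z,  H_1 = 0,  H_2 = 0,  H_3 = Z.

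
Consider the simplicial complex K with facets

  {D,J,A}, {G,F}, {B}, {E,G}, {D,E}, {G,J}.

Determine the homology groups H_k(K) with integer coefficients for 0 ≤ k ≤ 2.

We work with the vertex ordering A < B < D < E < F < G < J. The simplices of K, each written with vertices in increasing order, are:

  0-simplices (7): A, B, D, E, F, G, J
  1-simplices (7): AD, AJ, DE, DJ, EG, FG, GJ
  2-simplices (1): ADJ

giving chain groups C_0 ≅ Z^7, C_1 ≅ Z^7, C_2 ≅ Z^1.

Boundary ∂_1: C_1 → C_0 sends each edge [p,q] (with p < q) to q − p. For instance
  ∂AJ = J − A.
The resulting 7×7 matrix has rank 5, and its Smith normal form has invariant factors (1,1,1,1,1).

The boundary map ∂_2: C_2 → C_1 maps a triangle to the signed sum of its edges. For instance
  ∂ADJ = DJ − AJ + AD.
This gives a 7×1 integer matrix of rank 1; reducing to Smith normal form yields diagonal entries (1).

Now H_k = ker ∂_k / im ∂_{k+1}, so:

  H_0: rank C_0 − rank ∂_1 = 7 − 5 = 2, and the invariant factors of ∂_1 are all 1, so H_0 ≅ Z^2.
  H_1: rank ker ∂_1 − rank ∂_2 = (7 − 5) − 1 = 1, and the invariant factors of ∂_2 are all 1, so H_1 ≅ Z.
  H_2: rank ker ∂_2 − rank ∂_3 = (1 − 1) − 0 = 0, and there is no ∂_3, so H_2 ≅ 0.

As a check, the Euler characteristic is 7 − 7 + 1 = 1, which agrees with 2 − 1 + 0 = 1.

H_0 ≅ Z^2,  H_1 ≅ Z,  H_2 = 0.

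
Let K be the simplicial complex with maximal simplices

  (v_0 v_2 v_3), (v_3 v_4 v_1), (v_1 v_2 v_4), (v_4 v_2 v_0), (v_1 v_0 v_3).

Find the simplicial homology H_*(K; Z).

Take the total order v_0 < v_1 < v_2 < v_3 < v_4 on the vertex set. Then K (dimension 2) consists of the simplices:

  0-simplices (5): [v_0], [v_1], [v_2], [v_3], [v_4]
  1-simplices (10): [v_0,v_1], [v_0,v_2], [v_0,v_3], [v_0,v_4], [v_1,v_2], [v_1,v_3], [v_1,v_4], [v_2,v_3], [v_2,v_4], [v_3,v_4]
  2-simplices (5): [v_0,v_1,v_3], [v_0,v_2,v_3], [v_0,v_2,v_4], [v_1,v_2,v_4], [v_1,v_3,v_4]

Hence C_0 ≅ Z^5, C_1 ≅ Z^10, C_2 ≅ Z^5.

The boundary map ∂_1: C_1 → C_0 is given by ∂[p,q] = [q] − [p]. For instance
  ∂[v_1,v_2] = [v_2] − [v_1].
This gives a 5×10 integer matrix of rank 4; reducing to Smith normal form yields diagonal entries (1,1,1,1).

The boundary map ∂_2: C_2 → C_1 acts by ∂[p,q,r] = [q,r] − [p,r] + [p,q]. For instance
  ∂[v_0,v_1,v_3] = [v_1,v_3] − [v_0,v_3] + [v_0,v_1],
  ∂[v_1,v_2,v_4] = [v_2,v_4] − [v_1,v_4] + [v_1,v_2].
The 10×5 boundary matrix has rank 5 and Smith normal form diag(1,1,1,1,1).

Computing H_k = (kernel of ∂_k) / (image of ∂_{k+1}):

  H_0: rank C_0 − rank ∂_1 = 5 − 4 = 1, and the invariant factors of ∂_1 are all 1, so H_0 = Z.
  H_1: rank ker ∂_1 − rank ∂_2 = (10 − 4) − 5 = 1, and the invariant factors of ∂_2 are all 1, so H_1 = Z.
  H_2: rank ker ∂_2 − rank ∂_3 = (5 − 5) − 0 = 0, and there is no ∂_3, so H_2 = 0.

As a check, the Euler characteristic is 5 − 10 + 5 = 0, which agrees with 1 − 1 + 0 = 0.

H_0 = Z,  H_1 = Z,  H_2 = 0.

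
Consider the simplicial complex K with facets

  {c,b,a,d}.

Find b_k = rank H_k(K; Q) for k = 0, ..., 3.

b_0 = 1, b_1 = 0, b_2 = 0, b_3 = 0.

K has 4 vertices, 6 edges, 4 triangles, 1 3-simplex.
rank ∂_0 = 0, rank ∂_1 = 3 ⇒ b_0 = 4 − 0 − 3 = 1; all invariant factors of ∂_1 are 1 so no torsion. So H_0 ≅ Z.
rank ∂_1 = 3, rank ∂_2 = 3 ⇒ b_1 = 6 − 3 − 3 = 0; all invariant factors of ∂_2 are 1 so no torsion. So H_1 ≅ 0.
rank ∂_2 = 3, rank ∂_3 = 1 ⇒ b_2 = 4 − 3 − 1 = 0; all invariant factors of ∂_3 are 1 so no torsion. So H_2 ≅ 0.
rank ∂_3 = 1, rank ∂_4 = 0 ⇒ b_3 = 1 − 1 − 0 = 0. So H_3 ≅ 0.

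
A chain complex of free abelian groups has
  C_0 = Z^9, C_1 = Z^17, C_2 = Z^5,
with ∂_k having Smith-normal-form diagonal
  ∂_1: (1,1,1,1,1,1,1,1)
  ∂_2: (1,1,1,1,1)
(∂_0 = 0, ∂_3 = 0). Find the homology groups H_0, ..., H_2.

H_0: b_0 = 9 − 0 − 8 = 1; torsion from ∂_1 factors > 1: none. So H_0 = Z.
H_1: b_1 = 17 − 8 − 5 = 4; torsion from ∂_2 factors > 1: none. So H_1 = Z^4.
H_2: b_2 = 5 − 5 − 0 = 0; torsion from ∂_3 factors > 1: none. So H_2 = 0.

H_0 = Z,  H_1 = Z^4,  H_2 = 0.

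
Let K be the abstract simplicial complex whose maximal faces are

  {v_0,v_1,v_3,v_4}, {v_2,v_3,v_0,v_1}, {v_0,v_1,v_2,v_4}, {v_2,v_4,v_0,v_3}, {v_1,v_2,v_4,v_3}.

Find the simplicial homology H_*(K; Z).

We work with the vertex ordering v_0 < v_1 < v_2 < v_3 < v_4. The simplices of K, each written with vertices in increasing order, are:

  0-simplices (5): [v_0], [v_1], [v_2], [v_3], [v_4]
  1-simplices (10): [v_0,v_1], [v_0,v_2], [v_0,v_3], [v_0,v_4], [v_1,v_2], [v_1,v_3], [v_1,v_4], [v_2,v_3], [v_2,v_4], [v_3,v_4]
  2-simplices (10): [v_0,v_1,v_2], [v_0,v_1,v_3], [v_0,v_1,v_4], [v_0,v_2,v_3], [v_0,v_2,v_4], [v_0,v_3,v_4], [v_1,v_2,v_3], [v_1,v_2,v_4], [v_1,v_3,v_4], [v_2,v_3,v_4]
  3-simplices (5): [v_0,v_1,v_2,v_3], [v_0,v_1,v_2,v_4], [v_0,v_1,v_3,v_4], [v_0,v_2,v_3,v_4], [v_1,v_2,v_3,v_4]

so the chain groups are C_0 ≅ Z^5, C_1 ≅ Z^10, C_2 ≅ Z^10, C_3 ≅ Z^5.

Boundary ∂_1: C_1 → C_0 sends each edge [p,q] (with p < q) to q − p.
This gives a 5×10 integer matrix of rank 4; reducing to Smith normal form yields diagonal entries (1,1,1,1).

∂_2: C_2 → C_1 acts by ∂[p,q,r] = [q,r] − [p,r] + [p,q]. For instance
  ∂[v_1,v_2,v_4] = [v_2,v_4] − [v_1,v_4] + [v_1,v_2],
  ∂[v_1,v_3,v_4] = [v_3,v_4] − [v_1,v_4] + [v_1,v_3].
As a 10×10 matrix over Z this has rank 6, with invariant factors (1,1,1,1,1,1).

Boundary ∂_3: C_3 → C_2 sends each 3-simplex σ to the alternating sum Σ_i (−1)^i (σ with its i-th vertex removed). For instance
  ∂[v_0,v_2,v_3,v_4] = [v_2,v_3,v_4] − [v_0,v_3,v_4] + [v_0,v_2,v_4] − [v_0,v_2,v_3],
  ∂[v_1,v_2,v_3,v_4] = [v_2,v_3,v_4] − [v_1,v_3,v_4] + [v_1,v_2,v_4] − [v_1,v_2,v_3].
The resulting 10×5 matrix has rank 4, and its Smith normal form has invariant factors (1,1,1,1).

Now H_k = ker ∂_k / im ∂_{k+1}, so:

  H_0: rank C_0 − rank ∂_1 = 5 − 4 = 1, and the invariant factors of ∂_1 are all 1, so H_0 ≅ Z.
  H_1: rank ker ∂_1 − rank ∂_2 = (10 − 4) − 6 = 0, and the invariant factors of ∂_2 are all 1, so H_1 ≅ 0.
  H_2: rank ker ∂_2 − rank ∂_3 = (10 − 6) − 4 = 0, and the invariant factors of ∂_3 are all 1, so H_2 ≅ 0.
  H_3: rank ker ∂_3 − rank ∂_4 = (5 − 4) − 0 = 1, and there is no ∂_4, so H_3 ≅ Z.

H_0 ≅ Z,  H_1 = 0,  H_2 = 0,  H_3 ≅ Z.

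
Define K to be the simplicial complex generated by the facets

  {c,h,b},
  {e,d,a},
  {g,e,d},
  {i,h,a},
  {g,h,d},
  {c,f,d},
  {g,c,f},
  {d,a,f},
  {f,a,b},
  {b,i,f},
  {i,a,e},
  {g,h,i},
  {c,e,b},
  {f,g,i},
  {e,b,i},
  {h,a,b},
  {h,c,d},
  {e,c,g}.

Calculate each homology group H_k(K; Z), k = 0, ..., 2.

H_0 = Z,  H_1 = Z ⊕ Z_2,  H_2 = 0.

Fix the vertex order a < b < c < d < e < f < g < h < i and write every simplex with vertices in increasing order. Then dim K = 2 and the simplices of K are:

  0-simplices (9): a, b, c, d, e, f, g, h, i
  1-simplices (27): ab, ad, ae, af, ah, ai, bc, be, bf, bh, bi, cd, ce, cf, cg, ch, de, df, dg, dh, eg, ei, fg, fi, gh, gi, hi
  2-simplices (18): abf, abh, ade, adf, aei, ahi, bce, bch, bei, bfi, cdf, cdh, ceg, cfg, deg, dgh, fgi, ghi

Hence C_0 ≅ Z^9, C_1 ≅ Z^27, C_2 ≅ Z^18.

∂_1: C_1 → C_0 maps an edge to its endpoints' difference, ∂[p,q] = q − p. For instance
  ∂cd = d − c.
As a 9×27 matrix over Z this has rank 8, with invariant factors (1,1,1,1,1,1,1,1).

∂_2: C_2 → C_1 acts by ∂[p,q,r] = [q,r] − [p,r] + [p,q]. For instance
  ∂abf = bf − af + ab,
  ∂bei = ei − bi + be.
As a 27×18 matrix over Z this has rank 18, with invariant factors (1,1,1,1,1,1,1,1,1,1,1,1,1,1,1,1,1,2).

Computing H_k = (kernel of ∂_k) / (image of ∂_{k+1}):

  H_0: rank C_0 − rank ∂_1 = 9 − 8 = 1, and the invariant factors of ∂_1 are all 1, so H_0 ≅ Z.
  H_1: rank ker ∂_1 − rank ∂_2 = (27 − 8) − 18 = 1, and ∂_2 has invariant factor 2 > 1, so H_1 ≅ Z ⊕ Z_2.
  H_2: rank ker ∂_2 − rank ∂_3 = (18 − 18) − 0 = 0, and there is no ∂_3, so H_2 ≅ 0.

(K is a triangulation of the Klein bottle.)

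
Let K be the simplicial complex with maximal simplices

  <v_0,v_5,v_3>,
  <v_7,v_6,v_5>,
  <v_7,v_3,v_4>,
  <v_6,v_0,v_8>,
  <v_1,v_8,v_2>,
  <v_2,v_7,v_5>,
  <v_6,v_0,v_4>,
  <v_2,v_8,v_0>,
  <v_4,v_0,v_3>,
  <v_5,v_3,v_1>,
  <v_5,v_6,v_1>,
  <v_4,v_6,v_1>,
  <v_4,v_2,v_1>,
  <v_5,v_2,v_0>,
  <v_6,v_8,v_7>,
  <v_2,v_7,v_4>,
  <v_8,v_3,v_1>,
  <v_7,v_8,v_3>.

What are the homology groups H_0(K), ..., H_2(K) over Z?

H_0 ≅ Z,  H_1 ≅ Z^2,  H_2 ≅ Z.

We work with the vertex ordering v_0 < v_1 < v_2 < v_3 < v_4 < v_5 < v_6 < v_7 < v_8. The simplices of K, each written with vertices in increasing order, are:

  0-simplices (9): [v_0], [v_1], [v_2], [v_3], [v_4], [v_5], [v_6], [v_7], [v_8]
  1-simplices (27): (27 of them)
  2-simplices (18): (18 of them)

Hence C_0 ≅ Z^9, C_1 ≅ Z^27, C_2 ≅ Z^18.

The boundary map ∂_1: C_1 → C_0 is given by ∂[p,q] = [q] − [p].
As a 9×27 matrix over Z this has rank 8, with invariant factors (1,1,1,1,1,1,1,1).

The boundary map ∂_2: C_2 → C_1 sends each 2-simplex [p,q,r] to [q,r] − [p,r] + [p,q]. For instance
  ∂[v_0,v_2,v_8] = [v_2,v_8] − [v_0,v_8] + [v_0,v_2],
  ∂[v_1,v_4,v_6] = [v_4,v_6] − [v_1,v_6] + [v_1,v_4].
This gives a 27×18 integer matrix of rank 17; reducing to Smith normal form yields diagonal entries (1,1,1,1,1,1,1,1,1,1,1,1,1,1,1,1,1).

Computing H_k = (kernel of ∂_k) / (image of ∂_{k+1}):

  H_0: rank C_0 − rank ∂_1 = 9 − 8 = 1, and the invariant factors of ∂_1 are all 1, so H_0 = Z.
  H_1: rank ker ∂_1 − rank ∂_2 = (27 − 8) − 17 = 2, and the invariant factors of ∂_2 are all 1, so H_1 = Z^2.
  H_2: rank ker ∂_2 − rank ∂_3 = (18 − 17) − 0 = 1, and there is no ∂_3, so H_2 = Z.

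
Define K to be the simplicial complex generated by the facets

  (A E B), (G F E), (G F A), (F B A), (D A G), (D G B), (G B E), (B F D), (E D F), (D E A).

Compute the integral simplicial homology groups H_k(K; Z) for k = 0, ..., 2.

H_0 ≅ Z,  H_1 ≅ Z/2Z,  H_2 = 0.

We work with the vertex ordering A < B < D < E < F < G. The simplices of K, each written with vertices in increasing order, are:

  0-simplices (6): A, B, D, E, F, G
  1-simplices (15): AB, AD, AE, AF, AG, BD, BE, BF, BG, DE, DF, DG, EF, EG, FG
  2-simplices (10): ABE, ABF, ADE, ADG, AFG, BDF, BDG, BEG, DEF, EFG

Hence C_0 ≅ Z^6, C_1 ≅ Z^15, C_2 ≅ Z^10.

∂_1: C_1 → C_0 sends each edge [p,q] (with p < q) to q − p. For instance
  ∂EF = F − E.
This gives a 6×15 integer matrix of rank 5; reducing to Smith normal form yields diagonal entries (1,1,1,1,1).

Boundary ∂_2: C_2 → C_1 acts by ∂[p,q,r] = [q,r] − [p,r] + [p,q]. For instance
  ∂EFG = FG − EG + EF,
  ∂BEG = EG − BG + BE.
The 15×10 boundary matrix has rank 10 and Smith normal form diag(1,1,1,1,1,1,1,1,1,2).

From H_k ≅ ker(∂_k) / im(∂_{k+1}) we obtain:

  H_0: rank C_0 − rank ∂_1 = 6 − 5 = 1, and the invariant factors of ∂_1 are all 1, so H_0 = Z.
  H_1: rank ker ∂_1 − rank ∂_2 = (15 − 5) − 10 = 0, and ∂_2 has invariant factor 2 > 1, so H_1 = Z/2Z.
  H_2: rank ker ∂_2 − rank ∂_3 = (10 − 10) − 0 = 0, and there is no ∂_3, so H_2 = 0.

As a check, the Euler characteristic is 6 − 15 + 10 = 1, which agrees with 1 − 0 + 0 = 1.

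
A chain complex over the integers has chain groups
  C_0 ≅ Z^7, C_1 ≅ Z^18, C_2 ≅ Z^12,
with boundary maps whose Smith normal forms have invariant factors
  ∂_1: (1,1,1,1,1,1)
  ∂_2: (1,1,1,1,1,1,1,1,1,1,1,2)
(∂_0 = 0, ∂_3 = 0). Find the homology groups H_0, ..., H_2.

H_0 ≅ Z,  H_1 ≅ Z_2,  H_2 = 0.

H_0: b_0 = 7 − 0 − 6 = 1; torsion from ∂_1 factors > 1: none. So H_0 ≅ Z.
H_1: b_1 = 18 − 6 − 12 = 0; torsion from ∂_2 factors > 1: [2]. So H_1 ≅ Z_2.
H_2: b_2 = 12 − 12 − 0 = 0; torsion from ∂_3 factors > 1: none. So H_2 ≅ 0.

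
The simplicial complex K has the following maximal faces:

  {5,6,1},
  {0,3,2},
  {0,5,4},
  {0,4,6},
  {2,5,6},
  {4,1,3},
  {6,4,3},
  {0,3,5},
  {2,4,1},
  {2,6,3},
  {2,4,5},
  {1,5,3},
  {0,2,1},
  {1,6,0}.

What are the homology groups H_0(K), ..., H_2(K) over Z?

Fix the vertex order 0 < 1 < 2 < 3 < 4 < 5 < 6 and write every simplex with vertices in increasing order. Then dim K = 2 and the simplices of K are:

  0-simplices (7): [0], [1], [2], [3], [4], [5], [6]
  1-simplices (21): [0,1], [0,2], [0,3], [0,4], [0,5], [0,6], [1,2], [1,3], [1,4], [1,5], [1,6], [2,3], [2,4], [2,5], [2,6], [3,4], [3,5], [3,6], [4,5], [4,6], [5,6]
  2-simplices (14): [0,1,2], [0,1,6], [0,2,3], [0,3,5], [0,4,5], [0,4,6], [1,2,4], [1,3,4], [1,3,5], [1,5,6], [2,3,6], [2,4,5], [2,5,6], [3,4,6]

so the chain groups are C_0 ≅ Z^7, C_1 ≅ Z^21, C_2 ≅ Z^14.

The boundary map ∂_1: C_1 → C_0 maps an edge to its endpoints' difference, ∂[p,q] = q − p.
This gives a 7×21 integer matrix of rank 6; reducing to Smith normal form yields diagonal entries (1,1,1,1,1,1).

The boundary map ∂_2: C_2 → C_1 sends each 2-simplex [p,q,r] to [q,r] − [p,r] + [p,q]. For instance
  ∂[1,3,4] = [3,4] − [1,4] + [1,3],
  ∂[2,5,6] = [5,6] − [2,6] + [2,5].
As a 21×14 matrix over Z this has rank 13, with invariant factors (1,1,1,1,1,1,1,1,1,1,1,1,1).

From H_k ≅ ker(∂_k) / im(∂_{k+1}) we obtain:

  H_0: rank C_0 − rank ∂_1 = 7 − 6 = 1, and the invariant factors of ∂_1 are all 1, so H_0 = Z.
  H_1: rank ker ∂_1 − rank ∂_2 = (21 − 6) − 13 = 2, and the invariant factors of ∂_2 are all 1, so H_1 = Z^2.
  H_2: rank ker ∂_2 − rank ∂_3 = (14 − 13) − 0 = 1, and there is no ∂_3, so H_2 = Z.

As a check, the Euler characteristic is 7 − 21 + 14 = 0, which agrees with 1 − 2 + 1 = 0.

H_0 ≅ Z,  H_1 ≅ Z^2,  H_2 ≅ Z.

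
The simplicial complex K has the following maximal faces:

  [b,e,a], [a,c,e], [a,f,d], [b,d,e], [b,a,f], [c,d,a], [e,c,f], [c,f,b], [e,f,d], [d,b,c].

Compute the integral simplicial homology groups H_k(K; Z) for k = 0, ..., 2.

K has 6 vertices, 15 edges, 10 triangles.
rank ∂_0 = 0, rank ∂_1 = 5 ⇒ b_0 = 6 − 0 − 5 = 1; all invariant factors of ∂_1 are 1 so no torsion. So H_0 ≅ Z.
rank ∂_1 = 5, rank ∂_2 = 10 ⇒ b_1 = 15 − 5 − 10 = 0; ∂_2 has invariant factor(s) [2] giving torsion. So H_1 ≅ Z/2.
rank ∂_2 = 10, rank ∂_3 = 0 ⇒ b_2 = 10 − 10 − 0 = 0. So H_2 ≅ 0.

H_0 ≅ Z,  H_1 ≅ Z/2,  H_2 = 0.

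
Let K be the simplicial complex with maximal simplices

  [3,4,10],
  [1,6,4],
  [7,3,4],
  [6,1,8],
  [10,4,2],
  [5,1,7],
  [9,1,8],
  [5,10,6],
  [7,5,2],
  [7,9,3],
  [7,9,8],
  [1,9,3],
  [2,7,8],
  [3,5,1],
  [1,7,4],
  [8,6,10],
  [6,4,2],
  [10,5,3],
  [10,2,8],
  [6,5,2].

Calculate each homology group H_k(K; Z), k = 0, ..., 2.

Take the total order 1 < 2 < 3 < 4 < 5 < 6 < 7 < 8 < 9 < 10 on the vertex set. Then K (dimension 2) consists of the simplices:

  0-simplices (10): [1], [2], [3], [4], [5], [6], [7], [8], [9], [10]
  1-simplices (30): (30 of them)
  2-simplices (20): (20 of them)

so the chain groups are C_0 ≅ Z^10, C_1 ≅ Z^30, C_2 ≅ Z^20.

Boundary ∂_1: C_1 → C_0 sends each edge [p,q] (with p < q) to q − p.
This gives a 10×30 integer matrix of rank 9; reducing to Smith normal form yields diagonal entries (1,1,1,1,1,1,1,1,1).

∂_2: C_2 → C_1 maps a triangle to the signed sum of its edges. For instance
  ∂[3,7,9] = [7,9] − [3,9] + [3,7],
  ∂[1,8,9] = [8,9] − [1,9] + [1,8].
The resulting 30×20 matrix has rank 20, and its Smith normal form has invariant factors (1,1,1,1,1,1,1,1,1,1,1,1,1,1,1,1,1,1,1,2).

Reading off H_k = ker ∂_k / im ∂_{k+1}:

  H_0: rank C_0 − rank ∂_1 = 10 − 9 = 1, and the invariant factors of ∂_1 are all 1, so H_0 ≅ Z.
  H_1: rank ker ∂_1 − rank ∂_2 = (30 − 9) − 20 = 1, and ∂_2 has invariant factor 2 > 1, so H_1 ≅ Z ⊕ Z/2Z.
  H_2: rank ker ∂_2 − rank ∂_3 = (20 − 20) − 0 = 0, and there is no ∂_3, so H_2 ≅ 0.

As a check, the Euler characteristic is 10 − 30 + 20 = 0, which agrees with 1 − 1 + 0 = 0.
(K is a triangulation of the Klein bottle.)

H_0 ≅ Z,  H_1 ≅ Z ⊕ Z/2Z,  H_2 = 0.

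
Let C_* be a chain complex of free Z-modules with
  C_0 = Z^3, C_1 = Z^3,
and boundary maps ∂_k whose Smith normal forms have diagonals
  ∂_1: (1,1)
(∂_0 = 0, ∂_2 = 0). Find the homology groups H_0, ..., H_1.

H_0: b_0 = 3 − 0 − 2 = 1; torsion from ∂_1 factors > 1: none. So H_0 = Z.
H_1: b_1 = 3 − 2 − 0 = 1; torsion from ∂_2 factors > 1: none. So H_1 = Z.

H_0 = Z,  H_1 = Z.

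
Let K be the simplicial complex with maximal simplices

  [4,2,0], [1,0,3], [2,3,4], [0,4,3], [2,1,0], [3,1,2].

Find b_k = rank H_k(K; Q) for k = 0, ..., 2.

b_0 = 1, b_1 = 0, b_2 = 1.

Take the total order 0 < 1 < 2 < 3 < 4 on the vertex set. Then K (dimension 2) consists of the simplices:

  0-simplices (5): [0], [1], [2], [3], [4]
  1-simplices (9): [0,1], [0,2], [0,3], [0,4], [1,2], [1,3], [2,3], [2,4], [3,4]
  2-simplices (6): [0,1,2], [0,1,3], [0,2,4], [0,3,4], [1,2,3], [2,3,4]

giving chain groups C_0 ≅ Z^5, C_1 ≅ Z^9, C_2 ≅ Z^6.

The boundary map ∂_1: C_1 → C_0 sends each edge [p,q] (with p < q) to q − p. For instance
  ∂[1,3] = [3] − [1].
This gives a 5×9 integer matrix of rank 4; reducing to Smith normal form yields diagonal entries (1,1,1,1).

The boundary map ∂_2: C_2 → C_1 sends each 2-simplex [p,q,r] to [q,r] − [p,r] + [p,q]. For instance
  ∂[0,1,2] = [1,2] − [0,2] + [0,1],
  ∂[1,2,3] = [2,3] − [1,3] + [1,2].
The resulting 9×6 matrix has rank 5, and its Smith normal form has invariant factors (1,1,1,1,1).

From H_k ≅ ker(∂_k) / im(∂_{k+1}) we obtain:

  H_0: rank C_0 − rank ∂_1 = 5 − 4 = 1, and the invariant factors of ∂_1 are all 1, so H_0 ≅ Z.
  H_1: rank ker ∂_1 − rank ∂_2 = (9 − 4) − 5 = 0, and the invariant factors of ∂_2 are all 1, so H_1 ≅ 0.
  H_2: rank ker ∂_2 − rank ∂_3 = (6 − 5) − 0 = 1, and there is no ∂_3, so H_2 ≅ Z.

Hence the Betti numbers are b_0 = 1, b_1 = 0, b_2 = 1.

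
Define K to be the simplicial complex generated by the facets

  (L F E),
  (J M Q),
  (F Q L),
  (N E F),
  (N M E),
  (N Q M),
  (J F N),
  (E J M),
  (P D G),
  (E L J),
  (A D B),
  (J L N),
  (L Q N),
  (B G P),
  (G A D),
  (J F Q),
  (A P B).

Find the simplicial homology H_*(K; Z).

H_0 = Z^2,  H_1 = Z × Z/2,  H_2 = 0.

Order the vertices as A < B < D < E < F < G < J < L < M < N < P < Q. Listing each simplex with vertices in this order, K has dimension 2 with simplices:

  0-simplices (12): A, B, D, E, F, G, J, L, M, N, P, Q
  1-simplices (28): AB, AD, AG, AP, BD, BG, BP, DG, DP, EF, EJ, EL, EM, EN, FJ, FL, FN, FQ, GP, JL, JM, JN, JQ, LN, LQ, MN, MQ, NQ
  2-simplices (17): ABD, ABP, ADG, BGP, DGP, EFL, EFN, EJL, EJM, EMN, FJN, FJQ, FLQ, JLN, JMQ, LNQ, MNQ

Hence C_0 ≅ Z^12, C_1 ≅ Z^28, C_2 ≅ Z^17.

Boundary ∂_1: C_1 → C_0 maps an edge to its endpoints' difference, ∂[p,q] = q − p. For instance
  ∂EM = M − E.
This gives a 12×28 integer matrix of rank 10; reducing to Smith normal form yields diagonal entries (1,1,1,1,1,1,1,1,1,1).

The boundary map ∂_2: C_2 → C_1 maps a triangle to the signed sum of its edges. For instance
  ∂FLQ = LQ − FQ + FL,
  ∂EJM = JM − EM + EJ.
The 28×17 boundary matrix has rank 17 and Smith normal form diag(1,1,1,1,1,1,1,1,1,1,1,1,1,1,1,1,2).

Now H_k = ker ∂_k / im ∂_{k+1}, so:

  H_0: rank C_0 − rank ∂_1 = 12 − 10 = 2, and the invariant factors of ∂_1 are all 1, so H_0 = Z^2.
  H_1: rank ker ∂_1 − rank ∂_2 = (28 − 10) − 17 = 1, and ∂_2 has invariant factor 2 > 1, so H_1 = Z × Z/2.
  H_2: rank ker ∂_2 − rank ∂_3 = (17 − 17) − 0 = 0, and there is no ∂_3, so H_2 = 0.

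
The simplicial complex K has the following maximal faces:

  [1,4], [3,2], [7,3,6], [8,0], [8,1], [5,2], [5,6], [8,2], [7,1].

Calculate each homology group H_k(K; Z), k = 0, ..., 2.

K has 9 vertices, 11 edges, 1 triangle.
rank ∂_0 = 0, rank ∂_1 = 8 ⇒ b_0 = 9 − 0 − 8 = 1; all invariant factors of ∂_1 are 1 so no torsion. So H_0 ≅ Z.
rank ∂_1 = 8, rank ∂_2 = 1 ⇒ b_1 = 11 − 8 − 1 = 2; all invariant factors of ∂_2 are 1 so no torsion. So H_1 ≅ Z^2.
rank ∂_2 = 1, rank ∂_3 = 0 ⇒ b_2 = 1 − 1 − 0 = 0. So H_2 ≅ 0.

H_0 ≅ Z,  H_1 ≅ Z^2,  H_2 = 0.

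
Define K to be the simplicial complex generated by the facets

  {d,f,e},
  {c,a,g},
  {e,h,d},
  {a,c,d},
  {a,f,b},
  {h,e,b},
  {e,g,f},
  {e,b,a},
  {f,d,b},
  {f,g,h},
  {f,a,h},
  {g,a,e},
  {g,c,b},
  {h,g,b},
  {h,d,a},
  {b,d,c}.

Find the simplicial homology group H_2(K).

Order the vertices as a < b < c < d < e < f < g < h. Listing each simplex with vertices in this order, K has dimension 2 with simplices:

  0-simplices (8): a, b, c, d, e, f, g, h
  1-simplices (24): ab, ac, ad, ae, af, ag, ah, bc, bd, be, bf, bg, bh, cd, cg, de, df, dh, ef, eg, eh, fg, fh, gh
  2-simplices (16): abe, abf, acd, acg, adh, aeg, afh, bcd, bcg, bdf, beh, bgh, def, deh, efg, fgh

Hence C_0 ≅ Z^8, C_1 ≅ Z^24, C_2 ≅ Z^16.

∂_1: C_1 → C_0 maps an edge to its endpoints' difference, ∂[p,q] = q − p.
The 8×24 boundary matrix has rank 7 and Smith normal form diag(1,1,1,1,1,1,1).

The boundary map ∂_2: C_2 → C_1 acts by ∂[p,q,r] = [q,r] − [p,r] + [p,q]. For instance
  ∂bcd = cd − bd + bc,
  ∂afh = fh − ah + af.
As a 24×16 matrix over Z this has rank 15, with invariant factors (1,1,1,1,1,1,1,1,1,1,1,1,1,1,1).

Now H_k = ker ∂_k / im ∂_{k+1}, so:

  H_2: rank ker ∂_2 − rank ∂_3 = (16 − 15) − 0 = 1, and there is no ∂_3, so H_2 = Z.

(K is a triangulation of the torus T^2.)

H_2 ≅ Z.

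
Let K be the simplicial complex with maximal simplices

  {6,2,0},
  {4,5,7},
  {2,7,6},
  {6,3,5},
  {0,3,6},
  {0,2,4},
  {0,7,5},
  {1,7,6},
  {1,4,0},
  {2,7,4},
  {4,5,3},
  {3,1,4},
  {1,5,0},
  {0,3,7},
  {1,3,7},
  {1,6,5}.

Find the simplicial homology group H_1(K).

We work with the vertex ordering 0 < 1 < 2 < 3 < 4 < 5 < 6 < 7. The simplices of K, each written with vertices in increasing order, are:

  0-simplices (8): [0], [1], [2], [3], [4], [5], [6], [7]
  1-simplices (24): (24 of them)
  2-simplices (16): [0,1,4], [0,1,5], [0,2,4], [0,2,6], [0,3,6], [0,3,7], [0,5,7], [1,3,4], [1,3,7], [1,5,6], [1,6,7], [2,4,7], [2,6,7], [3,4,5], [3,5,6], [4,5,7]

Hence C_0 ≅ Z^8, C_1 ≅ Z^24, C_2 ≅ Z^16.

∂_1: C_1 → C_0 maps an edge to its endpoints' difference, ∂[p,q] = q − p. For instance
  ∂[3,4] = [4] − [3].
The 8×24 boundary matrix has rank 7 and Smith normal form diag(1,1,1,1,1,1,1).

The boundary map ∂_2: C_2 → C_1 acts by ∂[p,q,r] = [q,r] − [p,r] + [p,q]. For instance
  ∂[1,5,6] = [5,6] − [1,6] + [1,5],
  ∂[3,4,5] = [4,5] − [3,5] + [3,4].
The 24×16 boundary matrix has rank 15 and Smith normal form diag(1,1,1,1,1,1,1,1,1,1,1,1,1,1,1).

Now H_k = ker ∂_k / im ∂_{k+1}, so:

  H_1: rank ker ∂_1 − rank ∂_2 = (24 − 7) − 15 = 2, and the invariant factors of ∂_2 are all 1, so H_1 ≅ Z^2.

H_1 = Z^2.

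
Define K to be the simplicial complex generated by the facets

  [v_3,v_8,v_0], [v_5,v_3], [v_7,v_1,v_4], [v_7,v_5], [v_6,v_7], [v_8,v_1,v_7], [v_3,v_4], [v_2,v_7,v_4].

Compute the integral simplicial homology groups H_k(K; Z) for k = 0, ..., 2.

H_0 ≅ Z,  H_1 ≅ Z^2,  H_2 = 0.

Fix the vertex order v_0 < v_1 < v_2 < v_3 < v_4 < v_5 < v_6 < v_7 < v_8 and write every simplex with vertices in increasing order. Then dim K = 2 and the simplices of K are:

  0-simplices (9): [v_0], [v_1], [v_2], [v_3], [v_4], [v_5], [v_6], [v_7], [v_8]
  1-simplices (14): [v_0,v_3], [v_0,v_8], [v_1,v_4], [v_1,v_7], [v_1,v_8], [v_2,v_4], [v_2,v_7], [v_3,v_4], [v_3,v_5], [v_3,v_8], [v_4,v_7], [v_5,v_7], [v_6,v_7], [v_7,v_8]
  2-simplices (4): [v_0,v_3,v_8], [v_1,v_4,v_7], [v_1,v_7,v_8], [v_2,v_4,v_7]

so the chain groups are C_0 ≅ Z^9, C_1 ≅ Z^14, C_2 ≅ Z^4.

∂_1: C_1 → C_0 maps an edge to its endpoints' difference, ∂[p,q] = q − p.
The resulting 9×14 matrix has rank 8, and its Smith normal form has invariant factors (1,1,1,1,1,1,1,1).

∂_2: C_2 → C_1 maps a triangle to the signed sum of its edges. For instance
  ∂[v_1,v_7,v_8] = [v_7,v_8] − [v_1,v_8] + [v_1,v_7],
  ∂[v_0,v_3,v_8] = [v_3,v_8] − [v_0,v_8] + [v_0,v_3].
As a 14×4 matrix over Z this has rank 4, with invariant factors (1,1,1,1).

Now H_k = ker ∂_k / im ∂_{k+1}, so:

  H_0: rank C_0 − rank ∂_1 = 9 − 8 = 1, and the invariant factors of ∂_1 are all 1, so H_0 ≅ Z.
  H_1: rank ker ∂_1 − rank ∂_2 = (14 − 8) − 4 = 2, and the invariant factors of ∂_2 are all 1, so H_1 ≅ Z^2.
  H_2: rank ker ∂_2 − rank ∂_3 = (4 − 4) − 0 = 0, and there is no ∂_3, so H_2 ≅ 0.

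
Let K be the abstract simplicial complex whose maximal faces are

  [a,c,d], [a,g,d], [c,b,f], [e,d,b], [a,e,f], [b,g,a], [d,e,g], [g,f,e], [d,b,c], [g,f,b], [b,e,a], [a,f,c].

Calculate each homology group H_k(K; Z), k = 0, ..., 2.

H_0 ≅ Z,  H_1 ≅ Z/2,  H_2 = 0.

Order the vertices as a < b < c < d < e < f < g. Listing each simplex with vertices in this order, K has dimension 2 with simplices:

  0-simplices (7): a, b, c, d, e, f, g
  1-simplices (18): ab, ac, ad, ae, af, ag, bc, bd, be, bf, bg, cd, cf, de, dg, ef, eg, fg
  2-simplices (12): abe, abg, acd, acf, adg, aef, bcd, bcf, bde, bfg, deg, efg

giving chain groups C_0 ≅ Z^7, C_1 ≅ Z^18, C_2 ≅ Z^12.

∂_1: C_1 → C_0 sends each edge [p,q] (with p < q) to q − p.
As a 7×18 matrix over Z this has rank 6, with invariant factors (1,1,1,1,1,1).

∂_2: C_2 → C_1 acts by ∂[p,q,r] = [q,r] − [p,r] + [p,q]. For instance
  ∂deg = eg − dg + de,
  ∂bde = de − be + bd.
The resulting 18×12 matrix has rank 12, and its Smith normal form has invariant factors (1,1,1,1,1,1,1,1,1,1,1,2).

Now H_k = ker ∂_k / im ∂_{k+1}, so:

  H_0: rank C_0 − rank ∂_1 = 7 − 6 = 1, and the invariant factors of ∂_1 are all 1, so H_0 = Z.
  H_1: rank ker ∂_1 − rank ∂_2 = (18 − 6) − 12 = 0, and ∂_2 has invariant factor 2 > 1, so H_1 = Z/2.
  H_2: rank ker ∂_2 − rank ∂_3 = (12 − 12) − 0 = 0, and there is no ∂_3, so H_2 = 0.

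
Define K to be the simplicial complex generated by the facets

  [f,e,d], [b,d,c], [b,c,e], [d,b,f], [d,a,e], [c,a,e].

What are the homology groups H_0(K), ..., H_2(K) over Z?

H_0 = Z,  H_1 = Z,  H_2 = 0.

Take the total order a < b < c < d < e < f on the vertex set. Then K (dimension 2) consists of the simplices:

  0-simplices (6): a, b, c, d, e, f
  1-simplices (12): ac, ad, ae, bc, bd, be, bf, cd, ce, de, df, ef
  2-simplices (6): ace, ade, bcd, bce, bdf, def

so the chain groups are C_0 ≅ Z^6, C_1 ≅ Z^12, C_2 ≅ Z^6.

The boundary map ∂_1: C_1 → C_0 maps an edge to its endpoints' difference, ∂[p,q] = q − p.
This gives a 6×12 integer matrix of rank 5; reducing to Smith normal form yields diagonal entries (1,1,1,1,1).

The boundary map ∂_2: C_2 → C_1 acts by ∂[p,q,r] = [q,r] − [p,r] + [p,q]. For instance
  ∂ade = de − ae + ad,
  ∂bdf = df − bf + bd.
The resulting 12×6 matrix has rank 6, and its Smith normal form has invariant factors (1,1,1,1,1,1).

Reading off H_k = ker ∂_k / im ∂_{k+1}:

  H_0: rank C_0 − rank ∂_1 = 6 − 5 = 1, and the invariant factors of ∂_1 are all 1, so H_0 ≅ Z.
  H_1: rank ker ∂_1 − rank ∂_2 = (12 − 5) − 6 = 1, and the invariant factors of ∂_2 are all 1, so H_1 ≅ Z.
  H_2: rank ker ∂_2 − rank ∂_3 = (6 − 6) − 0 = 0, and there is no ∂_3, so H_2 ≅ 0.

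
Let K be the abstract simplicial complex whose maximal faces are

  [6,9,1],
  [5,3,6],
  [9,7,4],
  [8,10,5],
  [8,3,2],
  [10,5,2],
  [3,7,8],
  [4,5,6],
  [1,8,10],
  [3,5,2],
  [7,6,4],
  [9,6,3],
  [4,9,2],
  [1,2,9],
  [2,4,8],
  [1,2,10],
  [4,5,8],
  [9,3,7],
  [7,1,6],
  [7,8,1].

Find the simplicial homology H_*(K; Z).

H_0 = Z,  H_1 = Z ⊕ Z/2,  H_2 = 0.

Fix the vertex order 1 < 2 < 3 < 4 < 5 < 6 < 7 < 8 < 9 < 10 and write every simplex with vertices in increasing order. Then dim K = 2 and the simplices of K are:

  0-simplices (10): [1], [2], [3], [4], [5], [6], [7], [8], [9], [10]
  1-simplices (30): (30 of them)
  2-simplices (20): (20 of them)

Hence C_0 ≅ Z^10, C_1 ≅ Z^30, C_2 ≅ Z^20.

The boundary map ∂_1: C_1 → C_0 maps an edge to its endpoints' difference, ∂[p,q] = q − p. For instance
  ∂[8,10] = [10] − [8].
The resulting 10×30 matrix has rank 9, and its Smith normal form has invariant factors (1,1,1,1,1,1,1,1,1).

Boundary ∂_2: C_2 → C_1 sends each 2-simplex [p,q,r] to [q,r] − [p,r] + [p,q]. For instance
  ∂[2,4,8] = [4,8] − [2,8] + [2,4],
  ∂[1,8,10] = [8,10] − [1,10] + [1,8].
The resulting 30×20 matrix has rank 20, and its Smith normal form has invariant factors (1,1,1,1,1,1,1,1,1,1,1,1,1,1,1,1,1,1,1,2).

From H_k ≅ ker(∂_k) / im(∂_{k+1}) we obtain:

  H_0: rank C_0 − rank ∂_1 = 10 − 9 = 1, and the invariant factors of ∂_1 are all 1, so H_0 = Z.
  H_1: rank ker ∂_1 − rank ∂_2 = (30 − 9) − 20 = 1, and ∂_2 has invariant factor 2 > 1, so H_1 = Z ⊕ Z/2.
  H_2: rank ker ∂_2 − rank ∂_3 = (20 − 20) − 0 = 0, and there is no ∂_3, so H_2 = 0.

As a check, the Euler characteristic is 10 − 30 + 20 = 0, which agrees with 1 − 1 + 0 = 0.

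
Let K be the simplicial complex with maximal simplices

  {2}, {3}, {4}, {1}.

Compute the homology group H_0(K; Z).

Order the vertices as 1 < 2 < 3 < 4. Listing each simplex with vertices in this order, K has dimension 0 with simplices:

  0-simplices (4): [1], [2], [3], [4]

giving chain groups C_0 ≅ Z^4.

Reading off H_k = ker ∂_k / im ∂_{k+1}:

  H_0: rank C_0 − rank ∂_1 = 4 − 0 = 4, and there is no ∂_1, so H_0 = Z^4.

H_0 ≅ Z^4.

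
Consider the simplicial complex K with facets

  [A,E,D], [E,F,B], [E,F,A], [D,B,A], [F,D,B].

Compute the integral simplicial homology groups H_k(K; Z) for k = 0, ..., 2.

H_0 = Z,  H_1 = Z,  H_2 = 0.

K has 5 vertices, 10 edges, 5 triangles.
rank ∂_0 = 0, rank ∂_1 = 4 ⇒ b_0 = 5 − 0 − 4 = 1; all invariant factors of ∂_1 are 1 so no torsion. So H_0 = Z.
rank ∂_1 = 4, rank ∂_2 = 5 ⇒ b_1 = 10 − 4 − 5 = 1; all invariant factors of ∂_2 are 1 so no torsion. So H_1 = Z.
rank ∂_2 = 5, rank ∂_3 = 0 ⇒ b_2 = 5 − 5 − 0 = 0. So H_2 = 0.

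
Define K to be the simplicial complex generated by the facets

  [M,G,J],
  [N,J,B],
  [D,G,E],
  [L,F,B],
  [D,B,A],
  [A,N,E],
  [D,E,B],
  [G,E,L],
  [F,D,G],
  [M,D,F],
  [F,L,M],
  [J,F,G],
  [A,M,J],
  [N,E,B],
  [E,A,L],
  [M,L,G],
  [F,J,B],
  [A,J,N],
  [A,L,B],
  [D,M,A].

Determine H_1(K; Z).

Take the total order A < B < D < E < F < G < J < L < M < N on the vertex set. Then K (dimension 2) consists of the simplices:

  0-simplices (10): A, B, D, E, F, G, J, L, M, N
  1-simplices (30): AB, AD, AE, AJ, AL, AM, AN, BD, BE, BF, BJ, BL, BN, DE, DF, DG, DM, EG, EL, EN, FG, FJ, FL, FM, GJ, GL, GM, JM, JN, LM
  2-simplices (20): ABD, ABL, ADM, AEL, AEN, AJM, AJN, BDE, BEN, BFJ, BFL, BJN, DEG, DFG, DFM, EGL, FGJ, FLM, GJM, GLM

giving chain groups C_0 ≅ Z^10, C_1 ≅ Z^30, C_2 ≅ Z^20.

The boundary map ∂_1: C_1 → C_0 is given by ∂[p,q] = [q] − [p]. For instance
  ∂LM = M − L.
As a 10×30 matrix over Z this has rank 9, with invariant factors (1,1,1,1,1,1,1,1,1).

The boundary map ∂_2: C_2 → C_1 acts by ∂[p,q,r] = [q,r] − [p,r] + [p,q]. For instance
  ∂BJN = JN − BN + BJ,
  ∂AEL = EL − AL + AE.
As a 30×20 matrix over Z this has rank 20, with invariant factors (1,1,1,1,1,1,1,1,1,1,1,1,1,1,1,1,1,1,1,2).

From H_k ≅ ker(∂_k) / im(∂_{k+1}) we obtain:

  H_1: rank ker ∂_1 − rank ∂_2 = (30 − 9) − 20 = 1, and ∂_2 has invariant factor 2 > 1, so H_1 = Z ⊕ Z/2.

H_1 ≅ Z ⊕ Z/2.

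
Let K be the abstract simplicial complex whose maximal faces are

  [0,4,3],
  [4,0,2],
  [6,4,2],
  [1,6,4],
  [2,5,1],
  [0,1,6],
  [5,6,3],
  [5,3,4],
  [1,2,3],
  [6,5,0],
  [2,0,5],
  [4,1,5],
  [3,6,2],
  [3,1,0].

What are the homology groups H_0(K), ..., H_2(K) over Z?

H_0 ≅ Z,  H_1 ≅ Z^2,  H_2 ≅ Z.

Order the vertices as 0 < 1 < 2 < 3 < 4 < 5 < 6. Listing each simplex with vertices in this order, K has dimension 2 with simplices:

  0-simplices (7): [0], [1], [2], [3], [4], [5], [6]
  1-simplices (21): [0,1], [0,2], [0,3], [0,4], [0,5], [0,6], [1,2], [1,3], [1,4], [1,5], [1,6], [2,3], [2,4], [2,5], [2,6], [3,4], [3,5], [3,6], [4,5], [4,6], [5,6]
  2-simplices (14): [0,1,3], [0,1,6], [0,2,4], [0,2,5], [0,3,4], [0,5,6], [1,2,3], [1,2,5], [1,4,5], [1,4,6], [2,3,6], [2,4,6], [3,4,5], [3,5,6]

Hence C_0 ≅ Z^7, C_1 ≅ Z^21, C_2 ≅ Z^14.

∂_1: C_1 → C_0 is given by ∂[p,q] = [q] − [p].
This gives a 7×21 integer matrix of rank 6; reducing to Smith normal form yields diagonal entries (1,1,1,1,1,1).

Boundary ∂_2: C_2 → C_1 maps a triangle to the signed sum of its edges. For instance
  ∂[0,5,6] = [5,6] − [0,6] + [0,5],
  ∂[1,4,6] = [4,6] − [1,6] + [1,4].
This gives a 21×14 integer matrix of rank 13; reducing to Smith normal form yields diagonal entries (1,1,1,1,1,1,1,1,1,1,1,1,1).

Computing H_k = (kernel of ∂_k) / (image of ∂_{k+1}):

  H_0: rank C_0 − rank ∂_1 = 7 − 6 = 1, and the invariant factors of ∂_1 are all 1, so H_0 = Z.
  H_1: rank ker ∂_1 − rank ∂_2 = (21 − 6) − 13 = 2, and the invariant factors of ∂_2 are all 1, so H_1 = Z^2.
  H_2: rank ker ∂_2 − rank ∂_3 = (14 − 13) − 0 = 1, and there is no ∂_3, so H_2 = Z.

(K is a triangulation of the torus T^2.)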